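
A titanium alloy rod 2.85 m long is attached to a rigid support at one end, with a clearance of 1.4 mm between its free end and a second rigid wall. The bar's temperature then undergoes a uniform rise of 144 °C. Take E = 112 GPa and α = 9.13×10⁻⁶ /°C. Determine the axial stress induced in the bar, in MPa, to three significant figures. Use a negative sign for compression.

Free thermal expansion αLΔT = 9.13e-6 · 2850 · 144 = 3.747 mm.
The walls engage after the gap closes; constrained expansion = 3.747 − 1.4 = 2.347 mm.
The walls impose strain ε = −(2.347)/2850 = -8.2349e-04; σ = Eε = 112000 · -8.2349e-04 = -92.23 MPa.

-92.2 MPa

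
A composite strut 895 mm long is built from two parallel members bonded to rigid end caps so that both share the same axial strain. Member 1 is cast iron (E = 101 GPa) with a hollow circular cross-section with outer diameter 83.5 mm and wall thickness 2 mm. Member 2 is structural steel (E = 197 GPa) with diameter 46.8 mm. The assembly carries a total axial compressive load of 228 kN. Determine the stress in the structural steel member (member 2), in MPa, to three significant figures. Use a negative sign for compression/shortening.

-115 MPa

A_1 = 512.1 mm².
A_2 = 1720 mm².
Equal strain + equilibrium ⇒ each member carries load in proportion to AE: A₁E₁ = 51720000 N, A₂E₂ = 338900000 N, ΣAE = 390600000 N.
σ₂ = P·E₂/ΣAE = -228000·197000/390600000 = -115 MPa.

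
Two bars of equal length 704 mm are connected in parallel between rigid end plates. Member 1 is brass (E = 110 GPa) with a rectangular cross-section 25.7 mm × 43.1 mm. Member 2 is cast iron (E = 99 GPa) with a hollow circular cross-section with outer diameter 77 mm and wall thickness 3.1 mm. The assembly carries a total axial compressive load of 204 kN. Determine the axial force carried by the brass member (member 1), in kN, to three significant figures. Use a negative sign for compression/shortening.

A_1 = 1108 mm².
A_2 = 719.7 mm².
Equal strain + equilibrium ⇒ each member carries load in proportion to AE: A₁E₁ = 121800000 N, A₂E₂ = 71250000 N, ΣAE = 193100000 N.
F₁ = P·A₁E₁/ΣAE = -204000·121800000/193100000 = -128700 N.

-129 kN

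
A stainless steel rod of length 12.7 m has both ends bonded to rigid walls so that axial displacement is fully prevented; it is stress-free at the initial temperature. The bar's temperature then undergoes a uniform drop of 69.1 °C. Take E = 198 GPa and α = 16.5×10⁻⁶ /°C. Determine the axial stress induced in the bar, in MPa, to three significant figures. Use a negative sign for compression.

Free thermal expansion αLΔT = 16.5e-6 · 12700 · -69.1 = -14.48 mm.
The walls impose strain ε = −(-14.48)/12700 = 1.1401e-03; σ = Eε = 198000 · 1.1401e-03 = 225.7 MPa.

226 MPa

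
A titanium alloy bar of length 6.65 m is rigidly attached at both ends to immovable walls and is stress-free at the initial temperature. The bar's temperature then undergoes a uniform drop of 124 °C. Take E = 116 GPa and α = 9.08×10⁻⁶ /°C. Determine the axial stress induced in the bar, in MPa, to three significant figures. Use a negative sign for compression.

Free thermal expansion αLΔT = 9.08e-6 · 6650 · -124 = -7.487 mm.
The walls impose strain ε = −(-7.487)/6650 = 1.1259e-03; σ = Eε = 116000 · 1.1259e-03 = 130.6 MPa.

131 MPa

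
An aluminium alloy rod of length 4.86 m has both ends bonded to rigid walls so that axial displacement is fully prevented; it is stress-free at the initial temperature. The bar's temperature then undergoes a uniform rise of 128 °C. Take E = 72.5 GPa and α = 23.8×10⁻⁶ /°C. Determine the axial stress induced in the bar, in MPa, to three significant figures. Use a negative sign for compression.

-221 MPa

Free thermal expansion αLΔT = 23.8e-6 · 4860 · 128 = 14.81 mm.
The walls impose strain ε = −(14.81)/4860 = -3.0464e-03; σ = Eε = 72500 · -3.0464e-03 = -220.9 MPa.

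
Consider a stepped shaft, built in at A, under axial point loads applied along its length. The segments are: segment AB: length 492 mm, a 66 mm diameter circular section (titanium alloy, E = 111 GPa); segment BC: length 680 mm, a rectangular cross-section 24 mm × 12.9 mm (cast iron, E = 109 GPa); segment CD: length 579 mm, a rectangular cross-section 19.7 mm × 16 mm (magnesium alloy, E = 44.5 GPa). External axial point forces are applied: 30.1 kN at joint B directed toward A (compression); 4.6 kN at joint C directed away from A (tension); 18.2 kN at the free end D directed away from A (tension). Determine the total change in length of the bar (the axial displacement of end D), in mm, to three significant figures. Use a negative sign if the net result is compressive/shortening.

1.20 mm

Internal axial forces (sectioning from the free end, tension +): N_CD = 18.2 kN, N_BC = 22.8 kN, N_AB = -7.3 kN.
A_AB = 3421 mm².
A_BC = 309.6 mm².
A_CD = 315.2 mm².
δ_AB = -7300·492/(3421·111000) = -0.009458 mm
δ_BC = 22800·680/(309.6·109000) = 0.4594 mm
δ_CD = 18200·579/(315.2·44500) = 0.7513 mm
δ = Σδ_i = 1.201 mm.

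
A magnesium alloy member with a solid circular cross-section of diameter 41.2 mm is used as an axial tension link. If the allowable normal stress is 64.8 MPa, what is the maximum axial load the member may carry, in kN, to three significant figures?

86.4 kN

A = 1333 mm².
P_max = σ_allow · A = 64.8 · 1333 = 86390 N = 86.39 kN.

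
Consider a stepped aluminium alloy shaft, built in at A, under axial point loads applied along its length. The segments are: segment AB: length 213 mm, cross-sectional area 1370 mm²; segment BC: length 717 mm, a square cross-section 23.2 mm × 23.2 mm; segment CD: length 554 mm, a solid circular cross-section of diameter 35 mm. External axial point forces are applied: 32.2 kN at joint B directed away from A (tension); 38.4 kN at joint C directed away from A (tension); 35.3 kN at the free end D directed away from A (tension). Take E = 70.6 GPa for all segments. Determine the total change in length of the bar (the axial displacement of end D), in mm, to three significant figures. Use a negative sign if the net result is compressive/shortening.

Internal axial forces (sectioning from the free end, tension +): N_CD = 35.3 kN, N_BC = 73.7 kN, N_AB = 105.9 kN.
A_BC = 538.2 mm².
A_CD = 962.1 mm².
δ_AB = 105900·213/(1370·70600) = 0.2332 mm
δ_BC = 73700·717/(538.2·70600) = 1.391 mm
δ_CD = 35300·554/(962.1·70600) = 0.2879 mm
δ = Σδ_i = 1.912 mm.

1.91 mm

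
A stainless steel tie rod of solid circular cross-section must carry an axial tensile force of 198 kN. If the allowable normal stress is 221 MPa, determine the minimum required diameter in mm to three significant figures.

33.8 mm

Required area A ≥ P/σ_allow = 198000/221 = 895.9 mm².
For a solid circular section, d ≥ √(4A/π) = 33.77 mm.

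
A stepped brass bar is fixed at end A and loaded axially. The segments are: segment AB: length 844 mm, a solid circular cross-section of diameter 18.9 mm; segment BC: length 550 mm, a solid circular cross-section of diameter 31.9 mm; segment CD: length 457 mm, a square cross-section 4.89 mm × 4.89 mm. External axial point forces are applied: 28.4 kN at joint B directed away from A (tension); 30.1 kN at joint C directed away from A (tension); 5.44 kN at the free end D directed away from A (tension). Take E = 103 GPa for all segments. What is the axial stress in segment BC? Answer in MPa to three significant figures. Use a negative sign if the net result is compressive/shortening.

44.5 MPa

Internal axial forces (sectioning from the free end, tension +): N_CD = 5.44 kN, N_BC = 35.54 kN, N_AB = 63.94 kN.
A_BC = 799.2 mm².
σ_BC = N_BC/A_BC = 35540/799.2 = 44.47 MPa.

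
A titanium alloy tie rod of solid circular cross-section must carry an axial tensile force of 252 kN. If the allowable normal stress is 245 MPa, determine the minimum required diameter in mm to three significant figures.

36.2 mm

Required area A ≥ P/σ_allow = 252000/245 = 1029 mm².
For a solid circular section, d ≥ √(4A/π) = 36.19 mm.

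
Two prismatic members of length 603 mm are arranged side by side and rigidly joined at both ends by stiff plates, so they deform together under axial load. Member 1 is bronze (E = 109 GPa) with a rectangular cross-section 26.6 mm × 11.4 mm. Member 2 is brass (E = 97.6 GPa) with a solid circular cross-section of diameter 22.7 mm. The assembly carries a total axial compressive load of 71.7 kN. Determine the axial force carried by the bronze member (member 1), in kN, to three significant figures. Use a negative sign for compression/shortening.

-32.7 kN

A_1 = 303.2 mm².
A_2 = 404.7 mm².
Equal strain + equilibrium ⇒ each member carries load in proportion to AE: A₁E₁ = 33050000 N, A₂E₂ = 39500000 N, ΣAE = 72550000 N.
F₁ = P·A₁E₁/ΣAE = -71700·33050000/72550000 = -32660 N.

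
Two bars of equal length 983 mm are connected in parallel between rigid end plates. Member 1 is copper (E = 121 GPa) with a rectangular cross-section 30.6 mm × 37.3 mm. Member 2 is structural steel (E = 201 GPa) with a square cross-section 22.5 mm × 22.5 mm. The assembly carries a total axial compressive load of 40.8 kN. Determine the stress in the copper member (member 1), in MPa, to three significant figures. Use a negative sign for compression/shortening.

-20.6 MPa

A_1 = 1141 mm².
A_2 = 506.2 mm².
Equal strain + equilibrium ⇒ each member carries load in proportion to AE: A₁E₁ = 138100000 N, A₂E₂ = 101800000 N, ΣAE = 239900000 N.
σ₁ = P·E₁/ΣAE = -40800·121000/239900000 = -20.58 MPa.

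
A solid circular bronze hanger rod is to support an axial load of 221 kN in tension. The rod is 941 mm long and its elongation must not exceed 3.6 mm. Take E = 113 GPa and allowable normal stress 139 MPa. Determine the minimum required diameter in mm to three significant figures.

45.0 mm

Required area A ≥ P/σ_allow = 221000/139 = 1590 mm².
For a solid circular section, d ≥ √(4A/π) = 44.99 mm.
Elongation limit: A ≥ PL/(Eδ_allow) = 221000·941/(113000·3.6) = 511.2 mm² ⇒ d ≥ 25.51 mm.
The stress limit governs.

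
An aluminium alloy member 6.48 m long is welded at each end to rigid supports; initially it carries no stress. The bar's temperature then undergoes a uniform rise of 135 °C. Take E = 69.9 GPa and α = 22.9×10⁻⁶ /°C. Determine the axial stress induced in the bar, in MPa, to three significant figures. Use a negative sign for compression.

-216 MPa

Free thermal expansion αLΔT = 22.9e-6 · 6480 · 135 = 20.03 mm.
The walls impose strain ε = −(20.03)/6480 = -3.0915e-03; σ = Eε = 69900 · -3.0915e-03 = -216.1 MPa.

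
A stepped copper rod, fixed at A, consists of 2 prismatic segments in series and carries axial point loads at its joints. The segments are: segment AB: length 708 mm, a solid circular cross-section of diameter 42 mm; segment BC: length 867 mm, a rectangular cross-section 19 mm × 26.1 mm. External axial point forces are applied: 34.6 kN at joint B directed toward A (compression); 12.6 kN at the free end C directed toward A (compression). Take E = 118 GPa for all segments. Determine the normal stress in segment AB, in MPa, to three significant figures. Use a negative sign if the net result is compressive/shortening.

Internal axial forces (sectioning from the free end, tension +): N_BC = -12.6 kN, N_AB = -47.2 kN.
A_AB = 1385 mm².
σ_AB = N_AB/A_AB = -47200/1385 = -34.07 MPa.

-34.1 MPa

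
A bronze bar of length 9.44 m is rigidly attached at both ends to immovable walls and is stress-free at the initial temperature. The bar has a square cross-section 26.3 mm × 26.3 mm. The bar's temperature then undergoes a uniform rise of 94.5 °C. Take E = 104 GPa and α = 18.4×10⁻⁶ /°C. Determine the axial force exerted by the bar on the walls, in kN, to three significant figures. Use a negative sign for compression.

-125 kN

Free thermal expansion αLΔT = 18.4e-6 · 9440 · 94.5 = 16.41 mm.
The walls impose strain ε = −(16.41)/9440 = -1.7388e-03; σ = Eε = 104000 · -1.7388e-03 = -180.8 MPa.
Wall reaction R = σ·A = -180.8·691.7 = -125100 N = -125.1 kN.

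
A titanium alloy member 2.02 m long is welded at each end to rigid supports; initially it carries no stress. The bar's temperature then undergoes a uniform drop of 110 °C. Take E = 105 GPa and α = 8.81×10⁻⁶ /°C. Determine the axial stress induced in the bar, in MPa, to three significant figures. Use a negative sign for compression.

102 MPa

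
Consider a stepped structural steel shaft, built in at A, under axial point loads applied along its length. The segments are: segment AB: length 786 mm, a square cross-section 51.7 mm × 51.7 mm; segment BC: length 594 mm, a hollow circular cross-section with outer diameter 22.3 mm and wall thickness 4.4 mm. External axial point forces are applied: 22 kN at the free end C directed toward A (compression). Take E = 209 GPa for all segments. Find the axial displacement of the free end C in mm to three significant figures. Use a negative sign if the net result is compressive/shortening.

Internal axial forces (sectioning from the free end, tension +): N_BC = -22 kN, N_AB = -22 kN.
A_AB = 2673 mm².
A_BC = 247.4 mm².
δ_AB = -22000·786/(2673·209000) = -0.03095 mm
δ_BC = -22000·594/(247.4·209000) = -0.2527 mm
δ = Σδ_i = -0.2837 mm.

-0.284 mm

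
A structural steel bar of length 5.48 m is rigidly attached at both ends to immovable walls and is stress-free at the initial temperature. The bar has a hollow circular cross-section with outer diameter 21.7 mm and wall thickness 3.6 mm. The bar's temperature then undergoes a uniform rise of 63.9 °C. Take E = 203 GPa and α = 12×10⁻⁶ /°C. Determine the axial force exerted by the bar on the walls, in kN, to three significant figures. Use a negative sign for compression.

-31.9 kN

Free thermal expansion αLΔT = 12e-6 · 5480 · 63.9 = 4.202 mm.
The walls impose strain ε = −(4.202)/5480 = -7.6680e-04; σ = Eε = 203000 · -7.6680e-04 = -155.7 MPa.
Wall reaction R = σ·A = -155.7·204.7 = -31860 N = -31.86 kN.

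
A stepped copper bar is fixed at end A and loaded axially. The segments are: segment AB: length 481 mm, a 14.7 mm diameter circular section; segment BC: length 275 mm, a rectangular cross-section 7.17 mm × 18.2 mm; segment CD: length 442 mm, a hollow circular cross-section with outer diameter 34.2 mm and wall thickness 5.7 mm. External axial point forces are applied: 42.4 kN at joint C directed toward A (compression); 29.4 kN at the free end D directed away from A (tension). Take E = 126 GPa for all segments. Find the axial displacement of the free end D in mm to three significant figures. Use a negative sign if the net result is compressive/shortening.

-0.308 mm

Internal axial forces (sectioning from the free end, tension +): N_CD = 29.4 kN, N_BC = -13 kN, N_AB = -13 kN.
A_AB = 169.7 mm².
A_BC = 130.5 mm².
A_CD = 510.4 mm².
δ_AB = -13000·481/(169.7·126000) = -0.2924 mm
δ_BC = -13000·275/(130.5·126000) = -0.2174 mm
δ_CD = 29400·442/(510.4·126000) = 0.2021 mm
δ = Σδ_i = -0.3078 mm.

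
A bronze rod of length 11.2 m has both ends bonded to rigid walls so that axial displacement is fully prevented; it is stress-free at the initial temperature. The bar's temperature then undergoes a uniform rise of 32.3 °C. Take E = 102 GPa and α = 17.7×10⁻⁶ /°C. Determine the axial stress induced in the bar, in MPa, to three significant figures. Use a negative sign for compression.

Free thermal expansion αLΔT = 17.7e-6 · 11200 · 32.3 = 6.403 mm.
The walls impose strain ε = −(6.403)/11200 = -5.7171e-04; σ = Eε = 102000 · -5.7171e-04 = -58.31 MPa.

-58.3 MPa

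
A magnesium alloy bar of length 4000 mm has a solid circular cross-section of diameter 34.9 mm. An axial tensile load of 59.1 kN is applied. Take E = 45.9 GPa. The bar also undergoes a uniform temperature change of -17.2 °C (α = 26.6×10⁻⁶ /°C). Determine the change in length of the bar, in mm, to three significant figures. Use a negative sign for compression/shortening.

A = 956.6 mm².
δ_mech = NL/(AE) = 59100·4000/(956.6·45900) = 5.384 mm.
δ_thermal = αLΔT = 26.6e-6·4000·-17.2 = -1.83 mm.
δ = δ_mech + δ_thermal = 3.554 mm.

3.55 mm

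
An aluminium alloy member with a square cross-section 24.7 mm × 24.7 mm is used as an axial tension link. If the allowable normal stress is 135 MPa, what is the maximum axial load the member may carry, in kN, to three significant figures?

82.4 kN

A = 610.1 mm².
P_max = σ_allow · A = 135 · 610.1 = 82360 N = 82.36 kN.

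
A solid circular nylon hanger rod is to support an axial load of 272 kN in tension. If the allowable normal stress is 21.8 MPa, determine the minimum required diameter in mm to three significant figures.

Required area A ≥ P/σ_allow = 272000/21.8 = 12480 mm².
For a solid circular section, d ≥ √(4A/π) = 126 mm.

126 mm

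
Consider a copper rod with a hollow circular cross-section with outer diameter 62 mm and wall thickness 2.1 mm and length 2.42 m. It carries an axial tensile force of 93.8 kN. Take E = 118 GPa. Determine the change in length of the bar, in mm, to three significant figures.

A = 395.2 mm².
δ_mech = NL/(AE) = 93800·2420/(395.2·118000) = 4.868 mm.

4.87 mm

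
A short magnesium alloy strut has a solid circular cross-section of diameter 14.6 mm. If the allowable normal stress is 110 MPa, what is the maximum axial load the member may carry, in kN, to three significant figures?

A = 167.4 mm².
P_max = σ_allow · A = 110 · 167.4 = 18420 N = 18.42 kN.

18.4 kN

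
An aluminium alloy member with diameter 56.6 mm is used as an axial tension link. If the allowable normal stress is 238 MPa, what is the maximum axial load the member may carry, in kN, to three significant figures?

A = 2516 mm².
P_max = σ_allow · A = 238 · 2516 = 598800 N = 598.8 kN.

599 kN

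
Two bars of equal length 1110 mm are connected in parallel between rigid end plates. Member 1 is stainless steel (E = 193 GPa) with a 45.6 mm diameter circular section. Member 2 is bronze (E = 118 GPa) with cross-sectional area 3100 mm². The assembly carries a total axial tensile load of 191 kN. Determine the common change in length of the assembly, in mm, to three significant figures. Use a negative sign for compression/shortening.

0.311 mm

A_1 = 1633 mm².
Equal strain + equilibrium ⇒ each member carries load in proportion to AE: A₁E₁ = 315200000 N, A₂E₂ = 365800000 N, ΣAE = 681000000 N.
δ = PL/ΣAE = 191000·1110/681000000 = 0.3113 mm.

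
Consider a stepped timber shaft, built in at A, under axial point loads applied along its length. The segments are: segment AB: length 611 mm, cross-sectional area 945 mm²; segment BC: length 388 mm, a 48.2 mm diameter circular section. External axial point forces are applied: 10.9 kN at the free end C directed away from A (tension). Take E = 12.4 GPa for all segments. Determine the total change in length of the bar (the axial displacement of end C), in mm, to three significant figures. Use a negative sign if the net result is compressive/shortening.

Internal axial forces (sectioning from the free end, tension +): N_BC = 10.9 kN, N_AB = 10.9 kN.
A_BC = 1825 mm².
δ_AB = 10900·611/(945·12400) = 0.5683 mm
δ_BC = 10900·388/(1825·12400) = 0.1869 mm
δ = Σδ_i = 0.7553 mm.

0.755 mm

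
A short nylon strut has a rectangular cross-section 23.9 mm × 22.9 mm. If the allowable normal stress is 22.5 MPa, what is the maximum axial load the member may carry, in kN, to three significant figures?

12.3 kN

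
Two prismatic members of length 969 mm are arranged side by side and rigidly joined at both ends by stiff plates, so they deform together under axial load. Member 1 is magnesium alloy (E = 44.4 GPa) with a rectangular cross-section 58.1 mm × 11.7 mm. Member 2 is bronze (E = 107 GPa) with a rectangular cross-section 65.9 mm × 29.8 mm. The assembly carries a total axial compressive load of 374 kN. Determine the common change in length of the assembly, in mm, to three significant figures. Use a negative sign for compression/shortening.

-1.51 mm

A_1 = 679.8 mm².
A_2 = 1964 mm².
Equal strain + equilibrium ⇒ each member carries load in proportion to AE: A₁E₁ = 30180000 N, A₂E₂ = 210100000 N, ΣAE = 240300000 N.
δ = PL/ΣAE = -374000·969/240300000 = -1.508 mm.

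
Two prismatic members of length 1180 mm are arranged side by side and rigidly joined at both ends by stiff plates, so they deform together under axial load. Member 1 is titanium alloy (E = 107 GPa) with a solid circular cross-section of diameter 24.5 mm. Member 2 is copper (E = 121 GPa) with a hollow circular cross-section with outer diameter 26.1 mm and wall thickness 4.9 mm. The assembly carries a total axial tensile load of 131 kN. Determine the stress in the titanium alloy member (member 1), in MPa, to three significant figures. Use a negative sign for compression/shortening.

156 MPa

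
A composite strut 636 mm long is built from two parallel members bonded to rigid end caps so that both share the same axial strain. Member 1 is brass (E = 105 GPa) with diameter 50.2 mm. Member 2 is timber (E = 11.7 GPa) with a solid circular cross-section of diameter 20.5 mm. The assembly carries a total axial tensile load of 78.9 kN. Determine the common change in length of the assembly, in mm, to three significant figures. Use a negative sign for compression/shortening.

A_1 = 1979 mm².
A_2 = 330.1 mm².
Equal strain + equilibrium ⇒ each member carries load in proportion to AE: A₁E₁ = 207800000 N, A₂E₂ = 3862000 N, ΣAE = 211700000 N.
δ = PL/ΣAE = 78900·636/211700000 = 0.2371 mm.

0.237 mm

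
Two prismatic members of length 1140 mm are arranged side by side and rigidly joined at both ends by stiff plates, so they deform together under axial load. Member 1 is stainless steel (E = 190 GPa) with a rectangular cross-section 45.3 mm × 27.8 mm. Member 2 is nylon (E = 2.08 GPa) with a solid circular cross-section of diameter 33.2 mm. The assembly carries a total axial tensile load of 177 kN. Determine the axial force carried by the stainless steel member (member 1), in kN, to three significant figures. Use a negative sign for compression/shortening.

A_1 = 1259 mm².
A_2 = 865.7 mm².
Equal strain + equilibrium ⇒ each member carries load in proportion to AE: A₁E₁ = 239300000 N, A₂E₂ = 1801000 N, ΣAE = 241100000 N.
F₁ = P·A₁E₁/ΣAE = 177000·239300000/241100000 = 175700 N.

176 kN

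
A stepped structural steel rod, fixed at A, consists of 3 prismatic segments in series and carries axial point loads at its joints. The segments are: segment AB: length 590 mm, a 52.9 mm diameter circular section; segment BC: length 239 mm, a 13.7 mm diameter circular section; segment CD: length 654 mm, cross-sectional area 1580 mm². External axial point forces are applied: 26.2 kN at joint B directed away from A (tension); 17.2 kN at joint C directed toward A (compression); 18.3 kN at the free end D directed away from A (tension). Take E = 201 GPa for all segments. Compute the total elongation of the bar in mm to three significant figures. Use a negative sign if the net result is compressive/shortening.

Internal axial forces (sectioning from the free end, tension +): N_CD = 18.3 kN, N_BC = 1.1 kN, N_AB = 27.3 kN.
A_AB = 2198 mm².
A_BC = 147.4 mm².
δ_AB = 27300·590/(2198·201000) = 0.03646 mm
δ_BC = 1100·239/(147.4·201000) = 0.008873 mm
δ_CD = 18300·654/(1580·201000) = 0.03769 mm
δ = Σδ_i = 0.08302 mm.

0.0830 mm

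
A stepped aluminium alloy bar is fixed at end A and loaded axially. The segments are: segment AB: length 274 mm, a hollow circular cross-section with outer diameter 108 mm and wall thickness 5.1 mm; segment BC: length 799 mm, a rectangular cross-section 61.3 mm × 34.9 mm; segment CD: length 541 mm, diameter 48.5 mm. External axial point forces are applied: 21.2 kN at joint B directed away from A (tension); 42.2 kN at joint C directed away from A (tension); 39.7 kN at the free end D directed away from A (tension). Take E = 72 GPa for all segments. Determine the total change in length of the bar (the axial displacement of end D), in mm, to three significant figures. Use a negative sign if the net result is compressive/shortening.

Internal axial forces (sectioning from the free end, tension +): N_CD = 39.7 kN, N_BC = 81.9 kN, N_AB = 103.1 kN.
A_AB = 1649 mm².
A_BC = 2139 mm².
A_CD = 1847 mm².
δ_AB = 103100·274/(1649·72000) = 0.238 mm
δ_BC = 81900·799/(2139·72000) = 0.4248 mm
δ_CD = 39700·541/(1847·72000) = 0.1615 mm
δ = Σδ_i = 0.8243 mm.

0.824 mm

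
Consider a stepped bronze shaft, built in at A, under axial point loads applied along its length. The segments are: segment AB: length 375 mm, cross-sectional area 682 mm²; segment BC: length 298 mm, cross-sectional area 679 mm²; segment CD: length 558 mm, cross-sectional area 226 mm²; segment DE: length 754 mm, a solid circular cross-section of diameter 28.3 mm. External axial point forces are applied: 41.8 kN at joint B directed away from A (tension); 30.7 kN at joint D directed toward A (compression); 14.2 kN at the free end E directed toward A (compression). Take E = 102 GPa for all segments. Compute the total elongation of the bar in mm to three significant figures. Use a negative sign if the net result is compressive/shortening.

Internal axial forces (sectioning from the free end, tension +): N_DE = -14.2 kN, N_CD = -44.9 kN, N_BC = -44.9 kN, N_AB = -3.1 kN.
A_DE = 629 mm².
δ_AB = -3100·375/(682·102000) = -0.01671 mm
δ_BC = -44900·298/(679·102000) = -0.1932 mm
δ_CD = -44900·558/(226·102000) = -1.087 mm
δ_DE = -14200·754/(629·102000) = -0.1669 mm
δ = Σδ_i = -1.464 mm.

-1.46 mm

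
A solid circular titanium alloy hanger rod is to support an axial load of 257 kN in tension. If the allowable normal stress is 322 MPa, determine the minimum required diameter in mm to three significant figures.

31.9 mm

Required area A ≥ P/σ_allow = 257000/322 = 798.1 mm².
For a solid circular section, d ≥ √(4A/π) = 31.88 mm.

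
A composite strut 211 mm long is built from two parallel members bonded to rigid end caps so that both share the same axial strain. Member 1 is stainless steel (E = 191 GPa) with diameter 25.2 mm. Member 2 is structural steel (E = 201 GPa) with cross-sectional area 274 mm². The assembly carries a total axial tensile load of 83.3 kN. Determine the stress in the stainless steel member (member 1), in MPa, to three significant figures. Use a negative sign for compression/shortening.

A_1 = 498.8 mm².
Equal strain + equilibrium ⇒ each member carries load in proportion to AE: A₁E₁ = 95260000 N, A₂E₂ = 55070000 N, ΣAE = 150300000 N.
σ₁ = P·E₁/ΣAE = 83300·191000/150300000 = 105.8 MPa.

106 MPa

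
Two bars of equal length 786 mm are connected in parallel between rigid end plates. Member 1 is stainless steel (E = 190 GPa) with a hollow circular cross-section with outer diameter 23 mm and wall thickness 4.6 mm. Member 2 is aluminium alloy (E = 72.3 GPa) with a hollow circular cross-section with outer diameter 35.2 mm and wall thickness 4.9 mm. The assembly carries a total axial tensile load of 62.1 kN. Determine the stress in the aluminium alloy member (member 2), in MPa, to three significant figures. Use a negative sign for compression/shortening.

53.3 MPa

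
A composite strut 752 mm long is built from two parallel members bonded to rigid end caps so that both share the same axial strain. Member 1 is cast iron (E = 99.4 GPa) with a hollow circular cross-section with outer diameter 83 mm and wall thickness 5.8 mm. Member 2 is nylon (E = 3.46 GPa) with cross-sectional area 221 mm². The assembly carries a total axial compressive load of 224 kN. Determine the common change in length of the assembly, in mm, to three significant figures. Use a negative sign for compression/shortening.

-1.20 mm

A_1 = 1407 mm².
Equal strain + equilibrium ⇒ each member carries load in proportion to AE: A₁E₁ = 139800000 N, A₂E₂ = 764700 N, ΣAE = 140600000 N.
δ = PL/ΣAE = -224000·752/140600000 = -1.198 mm.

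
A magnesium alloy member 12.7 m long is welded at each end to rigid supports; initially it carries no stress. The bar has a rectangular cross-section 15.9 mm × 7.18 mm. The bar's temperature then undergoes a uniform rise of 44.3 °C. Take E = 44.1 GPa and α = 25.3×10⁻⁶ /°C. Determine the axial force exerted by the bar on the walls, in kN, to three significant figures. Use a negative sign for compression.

Free thermal expansion αLΔT = 25.3e-6 · 12700 · 44.3 = 14.23 mm.
The walls impose strain ε = −(14.23)/12700 = -1.1208e-03; σ = Eε = 44100 · -1.1208e-03 = -49.43 MPa.
Wall reaction R = σ·A = -49.43·114.2 = -5643 N = -5.643 kN.

-5.64 kN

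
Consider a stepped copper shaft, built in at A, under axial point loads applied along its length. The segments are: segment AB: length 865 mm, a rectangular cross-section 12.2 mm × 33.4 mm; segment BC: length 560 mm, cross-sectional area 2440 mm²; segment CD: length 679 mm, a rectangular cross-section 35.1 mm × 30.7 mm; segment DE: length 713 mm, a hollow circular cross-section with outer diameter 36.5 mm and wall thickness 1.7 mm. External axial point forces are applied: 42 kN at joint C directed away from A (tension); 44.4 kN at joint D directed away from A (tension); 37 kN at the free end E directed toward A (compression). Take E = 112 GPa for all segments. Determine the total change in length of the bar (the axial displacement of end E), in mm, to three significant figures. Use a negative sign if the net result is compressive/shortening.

-0.188 mm

Internal axial forces (sectioning from the free end, tension +): N_DE = -37 kN, N_CD = 7.4 kN, N_BC = 49.4 kN, N_AB = 49.4 kN.
A_AB = 407.5 mm².
A_CD = 1078 mm².
A_DE = 185.9 mm².
δ_AB = 49400·865/(407.5·112000) = 0.9363 mm
δ_BC = 49400·560/(2440·112000) = 0.1012 mm
δ_CD = 7400·679/(1078·112000) = 0.04163 mm
δ_DE = -37000·713/(185.9·112000) = -1.267 mm
δ = Σδ_i = -0.1882 mm.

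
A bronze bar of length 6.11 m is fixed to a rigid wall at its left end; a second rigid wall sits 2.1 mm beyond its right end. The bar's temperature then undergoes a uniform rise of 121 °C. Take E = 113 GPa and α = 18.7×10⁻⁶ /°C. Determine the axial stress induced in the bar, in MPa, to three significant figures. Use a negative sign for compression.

-217 MPa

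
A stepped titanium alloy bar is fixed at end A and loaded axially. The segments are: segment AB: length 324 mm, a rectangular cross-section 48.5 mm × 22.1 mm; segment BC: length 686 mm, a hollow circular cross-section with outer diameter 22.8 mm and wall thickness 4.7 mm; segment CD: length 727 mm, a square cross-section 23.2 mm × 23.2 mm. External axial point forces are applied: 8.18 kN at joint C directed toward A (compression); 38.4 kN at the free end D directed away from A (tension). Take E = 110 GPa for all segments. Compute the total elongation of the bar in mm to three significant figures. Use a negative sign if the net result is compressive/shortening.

Internal axial forces (sectioning from the free end, tension +): N_CD = 38.4 kN, N_BC = 30.22 kN, N_AB = 30.22 kN.
A_AB = 1072 mm².
A_BC = 267.3 mm².
A_CD = 538.2 mm².
δ_AB = 30220·324/(1072·110000) = 0.08304 mm
δ_BC = 30220·686/(267.3·110000) = 0.7052 mm
δ_CD = 38400·727/(538.2·110000) = 0.4715 mm
δ = Σδ_i = 1.26 mm.

1.26 mm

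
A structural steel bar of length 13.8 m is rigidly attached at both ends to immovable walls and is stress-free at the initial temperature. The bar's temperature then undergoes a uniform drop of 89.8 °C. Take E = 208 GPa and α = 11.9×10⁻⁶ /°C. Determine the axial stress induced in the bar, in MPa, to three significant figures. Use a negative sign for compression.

222 MPa

Free thermal expansion αLΔT = 11.9e-6 · 13800 · -89.8 = -14.75 mm.
The walls impose strain ε = −(-14.75)/13800 = 1.0686e-03; σ = Eε = 208000 · 1.0686e-03 = 222.3 MPa.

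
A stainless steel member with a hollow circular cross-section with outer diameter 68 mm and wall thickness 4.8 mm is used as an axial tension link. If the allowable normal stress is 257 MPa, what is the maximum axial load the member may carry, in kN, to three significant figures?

245 kN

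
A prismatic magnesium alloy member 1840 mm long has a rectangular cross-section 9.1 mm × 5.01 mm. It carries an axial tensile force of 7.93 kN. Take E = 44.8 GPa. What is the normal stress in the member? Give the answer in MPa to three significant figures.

174 MPa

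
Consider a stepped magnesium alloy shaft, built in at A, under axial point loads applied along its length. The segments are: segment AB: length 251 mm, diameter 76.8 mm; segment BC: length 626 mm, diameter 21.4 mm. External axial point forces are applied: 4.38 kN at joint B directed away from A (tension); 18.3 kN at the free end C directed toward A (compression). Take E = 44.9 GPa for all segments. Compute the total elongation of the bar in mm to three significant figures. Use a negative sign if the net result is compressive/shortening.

-0.726 mm

Internal axial forces (sectioning from the free end, tension +): N_BC = -18.3 kN, N_AB = -13.92 kN.
A_AB = 4632 mm².
A_BC = 359.7 mm².
δ_AB = -13920·251/(4632·44900) = -0.0168 mm
δ_BC = -18300·626/(359.7·44900) = -0.7094 mm
δ = Σδ_i = -0.7261 mm.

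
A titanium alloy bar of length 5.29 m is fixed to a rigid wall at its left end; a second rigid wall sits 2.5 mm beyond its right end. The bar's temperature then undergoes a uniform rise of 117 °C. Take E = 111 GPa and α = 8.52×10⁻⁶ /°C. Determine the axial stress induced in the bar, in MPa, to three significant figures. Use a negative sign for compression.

-58.2 MPa

Free thermal expansion αLΔT = 8.52e-6 · 5290 · 117 = 5.273 mm.
The walls engage after the gap closes; constrained expansion = 5.273 − 2.5 = 2.773 mm.
The walls impose strain ε = −(2.773)/5290 = -5.2425e-04; σ = Eε = 111000 · -5.2425e-04 = -58.19 MPa.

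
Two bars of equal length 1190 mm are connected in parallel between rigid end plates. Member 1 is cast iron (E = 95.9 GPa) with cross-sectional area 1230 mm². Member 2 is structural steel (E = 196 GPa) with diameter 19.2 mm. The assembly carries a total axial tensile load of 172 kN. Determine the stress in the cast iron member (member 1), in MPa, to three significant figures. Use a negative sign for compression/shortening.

94.4 MPa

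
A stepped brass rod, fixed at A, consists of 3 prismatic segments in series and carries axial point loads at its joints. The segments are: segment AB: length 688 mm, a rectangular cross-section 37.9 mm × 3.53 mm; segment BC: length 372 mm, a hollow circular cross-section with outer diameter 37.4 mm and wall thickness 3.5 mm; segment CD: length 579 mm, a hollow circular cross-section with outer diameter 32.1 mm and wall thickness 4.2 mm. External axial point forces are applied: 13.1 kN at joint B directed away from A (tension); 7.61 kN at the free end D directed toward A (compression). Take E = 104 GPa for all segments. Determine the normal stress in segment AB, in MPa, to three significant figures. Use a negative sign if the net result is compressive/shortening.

Internal axial forces (sectioning from the free end, tension +): N_CD = -7.61 kN, N_BC = -7.61 kN, N_AB = 5.49 kN.
A_AB = 133.8 mm².
σ_AB = N_AB/A_AB = 5490/133.8 = 41.04 MPa.

41.0 MPa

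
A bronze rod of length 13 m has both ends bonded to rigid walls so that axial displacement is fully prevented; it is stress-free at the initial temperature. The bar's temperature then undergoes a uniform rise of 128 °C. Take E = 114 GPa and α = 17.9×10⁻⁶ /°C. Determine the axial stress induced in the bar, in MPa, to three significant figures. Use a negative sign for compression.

-261 MPa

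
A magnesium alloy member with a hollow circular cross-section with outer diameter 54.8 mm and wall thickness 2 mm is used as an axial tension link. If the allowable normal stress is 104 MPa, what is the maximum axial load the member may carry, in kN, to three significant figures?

A = 331.8 mm².
P_max = σ_allow · A = 104 · 331.8 = 34500 N = 34.5 kN.

34.5 kN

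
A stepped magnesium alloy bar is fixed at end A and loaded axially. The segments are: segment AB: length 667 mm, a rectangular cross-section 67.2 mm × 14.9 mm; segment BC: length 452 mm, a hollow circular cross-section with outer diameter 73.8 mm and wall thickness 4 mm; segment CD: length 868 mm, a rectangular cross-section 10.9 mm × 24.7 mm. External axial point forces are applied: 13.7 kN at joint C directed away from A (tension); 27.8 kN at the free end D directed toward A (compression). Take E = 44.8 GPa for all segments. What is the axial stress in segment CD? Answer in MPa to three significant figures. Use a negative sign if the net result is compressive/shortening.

Internal axial forces (sectioning from the free end, tension +): N_CD = -27.8 kN, N_BC = -14.1 kN, N_AB = -14.1 kN.
A_CD = 269.2 mm².
σ_CD = N_CD/A_CD = -27800/269.2 = -103.3 MPa.

-103 MPa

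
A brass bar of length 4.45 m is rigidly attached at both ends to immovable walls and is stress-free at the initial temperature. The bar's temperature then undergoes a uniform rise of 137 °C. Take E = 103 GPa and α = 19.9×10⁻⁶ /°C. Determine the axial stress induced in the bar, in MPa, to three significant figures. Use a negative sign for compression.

-281 MPa

Free thermal expansion αLΔT = 19.9e-6 · 4450 · 137 = 12.13 mm.
The walls impose strain ε = −(12.13)/4450 = -2.7263e-03; σ = Eε = 103000 · -2.7263e-03 = -280.8 MPa.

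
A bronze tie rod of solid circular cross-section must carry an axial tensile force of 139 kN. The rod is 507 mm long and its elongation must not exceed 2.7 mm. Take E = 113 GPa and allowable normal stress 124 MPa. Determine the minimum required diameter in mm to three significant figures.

37.8 mm

Required area A ≥ P/σ_allow = 139000/124 = 1121 mm².
For a solid circular section, d ≥ √(4A/π) = 37.78 mm.
Elongation limit: A ≥ PL/(Eδ_allow) = 139000·507/(113000·2.7) = 231 mm² ⇒ d ≥ 17.15 mm.
The stress limit governs.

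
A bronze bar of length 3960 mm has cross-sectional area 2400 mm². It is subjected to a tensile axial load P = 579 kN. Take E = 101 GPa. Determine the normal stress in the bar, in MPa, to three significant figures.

σ = N/A = 579000/2400 = 241.2 MPa.

241 MPa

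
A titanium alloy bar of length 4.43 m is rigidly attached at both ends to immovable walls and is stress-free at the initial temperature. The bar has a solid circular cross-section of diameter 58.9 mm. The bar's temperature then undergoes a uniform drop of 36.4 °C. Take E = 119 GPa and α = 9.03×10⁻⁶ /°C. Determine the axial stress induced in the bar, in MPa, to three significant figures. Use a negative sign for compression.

Free thermal expansion αLΔT = 9.03e-6 · 4430 · -36.4 = -1.456 mm.
The walls impose strain ε = −(-1.456)/4430 = 3.2869e-04; σ = Eε = 119000 · 3.2869e-04 = 39.11 MPa.

39.1 MPa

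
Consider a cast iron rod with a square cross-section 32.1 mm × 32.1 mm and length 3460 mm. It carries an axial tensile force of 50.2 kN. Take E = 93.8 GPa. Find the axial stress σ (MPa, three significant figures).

A = 1030 mm².
σ = N/A = 50200/1030 = 48.72 MPa.

48.7 MPa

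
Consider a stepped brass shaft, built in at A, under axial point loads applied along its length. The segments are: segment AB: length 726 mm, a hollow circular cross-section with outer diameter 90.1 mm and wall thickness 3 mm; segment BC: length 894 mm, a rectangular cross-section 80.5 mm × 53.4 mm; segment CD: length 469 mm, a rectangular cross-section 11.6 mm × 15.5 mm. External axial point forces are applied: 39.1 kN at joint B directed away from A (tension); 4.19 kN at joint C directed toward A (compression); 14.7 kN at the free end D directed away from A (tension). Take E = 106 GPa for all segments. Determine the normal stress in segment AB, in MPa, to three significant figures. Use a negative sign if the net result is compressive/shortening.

60.4 MPa

Internal axial forces (sectioning from the free end, tension +): N_CD = 14.7 kN, N_BC = 10.51 kN, N_AB = 49.61 kN.
A_AB = 820.9 mm².
σ_AB = N_AB/A_AB = 49610/820.9 = 60.43 MPa.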